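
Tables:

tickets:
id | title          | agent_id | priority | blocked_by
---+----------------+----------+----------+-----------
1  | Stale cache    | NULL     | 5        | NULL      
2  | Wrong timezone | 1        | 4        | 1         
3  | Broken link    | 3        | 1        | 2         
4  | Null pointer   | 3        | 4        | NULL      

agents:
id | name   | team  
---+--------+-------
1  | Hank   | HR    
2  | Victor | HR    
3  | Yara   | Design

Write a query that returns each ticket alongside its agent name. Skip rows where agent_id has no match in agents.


INNER JOIN keeps only tickets rows whose agent_id matches an id in agents. Walk through each ticket:
  - ticket 1 (Stale cache): agent_id=NULL, no match -> dropped
  - ticket 2 (Wrong timezone): agent_id=1 -> matches Hank
  - ticket 3 (Broken link): agent_id=3 -> matches Yara
  - ticket 4 (Null pointer): agent_id=3 -> matches Yara
So 1 of 4 rows is dropped.

SQL:
SELECT a.title, b.name AS agent
FROM tickets a
INNER JOIN agents b ON a.agent_id = b.id

Result:
title          | agent
---------------+------
Wrong timezone | Hank 
Broken link    | Yara 
Null pointer   | Yara 


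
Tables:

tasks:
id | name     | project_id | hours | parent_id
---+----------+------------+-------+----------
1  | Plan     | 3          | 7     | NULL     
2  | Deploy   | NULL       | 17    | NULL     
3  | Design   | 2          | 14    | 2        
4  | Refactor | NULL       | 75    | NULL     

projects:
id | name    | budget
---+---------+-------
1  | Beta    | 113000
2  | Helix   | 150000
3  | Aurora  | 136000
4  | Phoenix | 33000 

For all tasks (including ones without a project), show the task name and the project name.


LEFT JOIN keeps every row from tasks (the left table); where project_id has no match in projects, the project columns become NULL. Walk through each task:
  - task 1 (Plan): project_id=3 -> matches Aurora
  - task 2 (Deploy): project_id=NULL, no match -> kept with NULL
  - task 3 (Design): project_id=2 -> matches Helix
  - task 4 (Refactor): project_id=NULL, no match -> kept with NULL
All 4 rows appear; 2 have NULL project.

SQL:
SELECT a.name, b.name AS project
FROM tasks a
LEFT JOIN projects b ON a.project_id = b.id

Result:
name     | project
---------+--------
Plan     | Aurora 
Deploy   | NULL   
Design   | Helix  
Refactor | NULL   


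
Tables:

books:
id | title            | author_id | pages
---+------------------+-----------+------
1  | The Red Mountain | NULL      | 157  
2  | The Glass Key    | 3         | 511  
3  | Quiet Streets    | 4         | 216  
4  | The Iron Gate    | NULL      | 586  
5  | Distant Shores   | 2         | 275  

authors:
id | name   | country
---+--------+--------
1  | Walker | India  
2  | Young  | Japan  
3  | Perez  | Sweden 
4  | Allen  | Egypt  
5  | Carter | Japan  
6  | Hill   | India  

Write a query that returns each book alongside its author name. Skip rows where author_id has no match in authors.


INNER JOIN keeps only books rows whose author_id matches an id in authors. Walk through each book:
  - book 1 (The Red Mountain): author_id=NULL, no match -> dropped
  - book 2 (The Glass Key): author_id=3 -> matches Perez
  - book 3 (Quiet Streets): author_id=4 -> matches Allen
  - book 4 (The Iron Gate): author_id=NULL, no match -> dropped
  - book 5 (Distant Shores): author_id=2 -> matches Young
So 2 of 5 rows are dropped.

SQL:
SELECT a.title, b.name AS author
FROM books a
INNER JOIN authors b ON a.author_id = b.id

Result:
title          | author
---------------+-------
The Glass Key  | Perez 
Quiet Streets  | Allen 
Distant Shores | Young 


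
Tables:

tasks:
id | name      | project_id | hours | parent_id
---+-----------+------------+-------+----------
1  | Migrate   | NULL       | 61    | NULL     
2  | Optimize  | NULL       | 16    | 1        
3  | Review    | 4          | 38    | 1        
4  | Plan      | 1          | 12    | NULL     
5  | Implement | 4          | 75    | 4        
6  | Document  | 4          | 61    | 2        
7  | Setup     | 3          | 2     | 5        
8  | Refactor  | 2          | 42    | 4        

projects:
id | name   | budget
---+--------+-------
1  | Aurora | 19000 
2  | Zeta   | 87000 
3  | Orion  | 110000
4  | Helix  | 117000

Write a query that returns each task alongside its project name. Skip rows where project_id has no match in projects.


INNER JOIN keeps only tasks rows whose project_id matches an id in projects. Walk through each task:
  - task 1 (Migrate): project_id=NULL, no match -> dropped
  - task 2 (Optimize): project_id=NULL, no match -> dropped
  - task 3 (Review): project_id=4 -> matches Helix
  - task 4 (Plan): project_id=1 -> matches Aurora
  - task 5 (Implement): project_id=4 -> matches Helix
  - task 6 (Document): project_id=4 -> matches Helix
  - task 7 (Setup): project_id=3 -> matches Orion
  - task 8 (Refactor): project_id=2 -> matches Zeta
So 2 of 8 rows are dropped.

SQL:
SELECT a.name, b.name AS project
FROM tasks a
INNER JOIN projects b ON a.project_id = b.id

Result:
name      | project
----------+--------
Review    | Helix  
Plan      | Aurora 
Implement | Helix  
Document  | Helix  
Setup     | Orion  
Refactor  | Zeta   


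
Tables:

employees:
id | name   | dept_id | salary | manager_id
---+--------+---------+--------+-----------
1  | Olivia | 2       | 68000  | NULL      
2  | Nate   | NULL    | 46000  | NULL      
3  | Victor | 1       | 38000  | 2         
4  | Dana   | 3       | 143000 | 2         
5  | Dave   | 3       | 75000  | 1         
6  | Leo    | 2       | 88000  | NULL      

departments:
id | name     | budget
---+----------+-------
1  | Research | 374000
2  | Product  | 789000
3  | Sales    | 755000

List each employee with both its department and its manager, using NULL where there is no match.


Two LEFT JOINs from the same base table employees: one to departments via dept_id, one to employees itself via manager_id. Both are LEFT so every employee is preserved.
Match against departments:
  - employee 1 (Olivia): dept_id=2 -> matches Product
  - employee 2 (Nate): dept_id=NULL, no match -> kept with NULL
  - employee 3 (Victor): dept_id=1 -> matches Research
  - employee 4 (Dana): dept_id=3 -> matches Sales
  - employee 5 (Dave): dept_id=3 -> matches Sales
  - employee 6 (Leo): dept_id=2 -> matches Product
Match against employees (self):
  - employee 1 (Olivia): manager_id=NULL -> NULL
  - employee 2 (Nate): manager_id=NULL -> NULL
  - employee 3 (Victor): manager_id=2 -> Nate
  - employee 4 (Dana): manager_id=2 -> Nate
  - employee 5 (Dave): manager_id=1 -> Olivia
  - employee 6 (Leo): manager_id=NULL -> NULL

SQL:
SELECT a.name, b.name AS department, c.name AS manager
FROM employees a
LEFT JOIN departments b ON a.dept_id = b.id
LEFT JOIN employees c ON a.manager_id = c.id

Result:
name   | department | manager
-------+------------+--------
Olivia | Product    | NULL   
Nate   | NULL       | NULL   
Victor | Research   | Nate   
Dana   | Sales      | Nate   
Dave   | Sales      | Olivia 
Leo    | Product    | NULL   


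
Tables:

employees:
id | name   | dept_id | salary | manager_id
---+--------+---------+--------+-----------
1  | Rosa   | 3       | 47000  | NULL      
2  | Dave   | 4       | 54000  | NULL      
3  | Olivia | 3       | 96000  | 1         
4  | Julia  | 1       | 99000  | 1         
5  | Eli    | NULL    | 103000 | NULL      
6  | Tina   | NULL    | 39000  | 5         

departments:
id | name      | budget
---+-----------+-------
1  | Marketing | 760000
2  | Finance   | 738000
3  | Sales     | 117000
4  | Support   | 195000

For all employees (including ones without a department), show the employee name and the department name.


LEFT JOIN keeps every row from employees (the left table); where dept_id has no match in departments, the department columns become NULL. Walk through each employee:
  - employee 1 (Rosa): dept_id=3 -> matches Sales
  - employee 2 (Dave): dept_id=4 -> matches Support
  - employee 3 (Olivia): dept_id=3 -> matches Sales
  - employee 4 (Julia): dept_id=1 -> matches Marketing
  - employee 5 (Eli): dept_id=NULL, no match -> kept with NULL
  - employee 6 (Tina): dept_id=NULL, no match -> kept with NULL
All 6 rows appear; 2 have NULL department.

SQL:
SELECT a.name, b.name AS department
FROM employees a
LEFT JOIN departments b ON a.dept_id = b.id

Result:
name   | department
-------+-----------
Rosa   | Sales     
Dave   | Support   
Olivia | Sales     
Julia  | Marketing 
Eli    | NULL      
Tina   | NULL      


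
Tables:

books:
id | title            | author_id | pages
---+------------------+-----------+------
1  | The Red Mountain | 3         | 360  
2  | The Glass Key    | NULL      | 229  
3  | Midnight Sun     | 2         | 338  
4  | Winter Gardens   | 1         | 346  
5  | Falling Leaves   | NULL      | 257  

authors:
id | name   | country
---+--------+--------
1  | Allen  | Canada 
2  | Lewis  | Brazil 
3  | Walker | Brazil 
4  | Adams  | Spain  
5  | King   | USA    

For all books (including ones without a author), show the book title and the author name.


LEFT JOIN keeps every row from books (the left table); where author_id has no match in authors, the author columns become NULL. Walk through each book:
  - book 1 (The Red Mountain): author_id=3 -> matches Walker
  - book 2 (The Glass Key): author_id=NULL, no match -> kept with NULL
  - book 3 (Midnight Sun): author_id=2 -> matches Lewis
  - book 4 (Winter Gardens): author_id=1 -> matches Allen
  - book 5 (Falling Leaves): author_id=NULL, no match -> kept with NULL
All 5 rows appear; 2 have NULL author.

SQL:
SELECT a.title, b.name AS author
FROM books a
LEFT JOIN authors b ON a.author_id = b.id

Result:
title            | author
-----------------+-------
The Red Mountain | Walker
The Glass Key    | NULL  
Midnight Sun     | Lewis 
Winter Gardens   | Allen 
Falling Leaves   | NULL  


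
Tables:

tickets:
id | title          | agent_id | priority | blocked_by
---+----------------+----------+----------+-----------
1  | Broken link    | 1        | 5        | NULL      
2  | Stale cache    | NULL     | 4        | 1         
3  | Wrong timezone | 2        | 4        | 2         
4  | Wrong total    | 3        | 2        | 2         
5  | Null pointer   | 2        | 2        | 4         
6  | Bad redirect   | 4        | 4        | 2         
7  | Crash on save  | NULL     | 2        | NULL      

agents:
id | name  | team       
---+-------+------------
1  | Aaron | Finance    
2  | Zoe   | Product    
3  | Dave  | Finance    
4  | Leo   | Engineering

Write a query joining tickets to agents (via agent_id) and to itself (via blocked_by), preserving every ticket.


Two LEFT JOINs from the same base table tickets: one to agents via agent_id, one to tickets itself via blocked_by. Both are LEFT so every ticket is preserved.
Match against agents:
  - ticket 1 (Broken link): agent_id=1 -> matches Aaron
  - ticket 2 (Stale cache): agent_id=NULL, no match -> kept with NULL
  - ticket 3 (Wrong timezone): agent_id=2 -> matches Zoe
  - ticket 4 (Wrong total): agent_id=3 -> matches Dave
  - ticket 5 (Null pointer): agent_id=2 -> matches Zoe
  - ticket 6 (Bad redirect): agent_id=4 -> matches Leo
  - ticket 7 (Crash on save): agent_id=NULL, no match -> kept with NULL
Match against tickets (self):
  - ticket 1 (Broken link): blocked_by=NULL -> NULL
  - ticket 2 (Stale cache): blocked_by=1 -> Broken link
  - ticket 3 (Wrong timezone): blocked_by=2 -> Stale cache
  - ticket 4 (Wrong total): blocked_by=2 -> Stale cache
  - ticket 5 (Null pointer): blocked_by=4 -> Wrong total
  - ticket 6 (Bad redirect): blocked_by=2 -> Stale cache
  - ticket 7 (Crash on save): blocked_by=NULL -> NULL

SQL:
SELECT a.title, b.name AS agent, c.title AS blocked_by
FROM tickets a
LEFT JOIN agents b ON a.agent_id = b.id
LEFT JOIN tickets c ON a.blocked_by = c.id

Result:
title          | agent | blocked_by 
---------------+-------+------------
Broken link    | Aaron | NULL       
Stale cache    | NULL  | Broken link
Wrong timezone | Zoe   | Stale cache
Wrong total    | Dave  | Stale cache
Null pointer   | Zoe   | Wrong total
Bad redirect   | Leo   | Stale cache
Crash on save  | NULL  | NULL       


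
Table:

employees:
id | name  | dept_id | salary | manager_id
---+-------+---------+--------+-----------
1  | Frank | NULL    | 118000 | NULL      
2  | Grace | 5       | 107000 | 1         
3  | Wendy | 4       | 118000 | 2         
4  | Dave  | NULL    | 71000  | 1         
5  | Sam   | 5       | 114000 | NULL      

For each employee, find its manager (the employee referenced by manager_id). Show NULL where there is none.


This is a self-join: employees is joined to a second copy of itself, matching each row's manager_id to another row's id. Use LEFT JOIN so rows with manager_id=NULL are kept.
  - employee 1 (Frank): manager_id=NULL -> NULL
  - employee 2 (Grace): manager_id=1 -> Frank
  - employee 3 (Wendy): manager_id=2 -> Grace
  - employee 4 (Dave): manager_id=1 -> Frank
  - employee 5 (Sam): manager_id=NULL -> NULL

SQL:
SELECT a.name AS item, b.name AS manager
FROM employees a
LEFT JOIN employees b ON a.manager_id = b.id

Result:
item  | manager
------+--------
Frank | NULL   
Grace | Frank  
Wendy | Grace  
Dave  | Frank  
Sam   | NULL   


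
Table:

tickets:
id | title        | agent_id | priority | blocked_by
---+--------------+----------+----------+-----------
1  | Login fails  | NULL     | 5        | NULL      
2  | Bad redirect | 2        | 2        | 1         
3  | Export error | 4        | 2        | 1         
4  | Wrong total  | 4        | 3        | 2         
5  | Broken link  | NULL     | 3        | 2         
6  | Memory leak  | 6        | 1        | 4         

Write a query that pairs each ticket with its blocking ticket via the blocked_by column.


This is a self-join: tickets is joined to a second copy of itself, matching each row's blocked_by to another row's id. Use LEFT JOIN so rows with blocked_by=NULL are kept.
  - ticket 1 (Login fails): blocked_by=NULL -> NULL
  - ticket 2 (Bad redirect): blocked_by=1 -> Login fails
  - ticket 3 (Export error): blocked_by=1 -> Login fails
  - ticket 4 (Wrong total): blocked_by=2 -> Bad redirect
  - ticket 5 (Broken link): blocked_by=2 -> Bad redirect
  - ticket 6 (Memory leak): blocked_by=4 -> Wrong total

SQL:
SELECT a.title AS item, b.title AS blocked_by
FROM tickets a
LEFT JOIN tickets b ON a.blocked_by = b.id

Result:
item         | blocked_by  
-------------+-------------
Login fails  | NULL        
Bad redirect | Login fails 
Export error | Login fails 
Wrong total  | Bad redirect
Broken link  | Bad redirect
Memory leak  | Wrong total 


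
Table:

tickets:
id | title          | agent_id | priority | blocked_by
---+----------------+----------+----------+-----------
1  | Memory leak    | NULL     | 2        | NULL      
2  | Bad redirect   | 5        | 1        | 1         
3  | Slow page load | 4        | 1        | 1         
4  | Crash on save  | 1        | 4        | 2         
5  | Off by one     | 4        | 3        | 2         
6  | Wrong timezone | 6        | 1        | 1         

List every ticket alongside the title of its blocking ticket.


This is a self-join: tickets is joined to a second copy of itself, matching each row's blocked_by to another row's id. Use LEFT JOIN so rows with blocked_by=NULL are kept.
  - ticket 1 (Memory leak): blocked_by=NULL -> NULL
  - ticket 2 (Bad redirect): blocked_by=1 -> Memory leak
  - ticket 3 (Slow page load): blocked_by=1 -> Memory leak
  - ticket 4 (Crash on save): blocked_by=2 -> Bad redirect
  - ticket 5 (Off by one): blocked_by=2 -> Bad redirect
  - ticket 6 (Wrong timezone): blocked_by=1 -> Memory leak

SQL:
SELECT a.title AS item, b.title AS blocked_by
FROM tickets a
LEFT JOIN tickets b ON a.blocked_by = b.id

Result:
item           | blocked_by  
---------------+-------------
Memory leak    | NULL        
Bad redirect   | Memory leak 
Slow page load | Memory leak 
Crash on save  | Bad redirect
Off by one     | Bad redirect
Wrong timezone | Memory leak 


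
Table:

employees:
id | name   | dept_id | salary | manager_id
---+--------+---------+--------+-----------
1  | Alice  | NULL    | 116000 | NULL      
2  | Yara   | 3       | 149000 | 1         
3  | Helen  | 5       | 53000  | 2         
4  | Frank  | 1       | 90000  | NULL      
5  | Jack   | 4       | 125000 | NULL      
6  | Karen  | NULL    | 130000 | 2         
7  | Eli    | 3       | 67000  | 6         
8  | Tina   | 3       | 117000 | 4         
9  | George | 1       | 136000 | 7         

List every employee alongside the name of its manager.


This is a self-join: employees is joined to a second copy of itself, matching each row's manager_id to another row's id. Use LEFT JOIN so rows with manager_id=NULL are kept.
  - employee 1 (Alice): manager_id=NULL -> NULL
  - employee 2 (Yara): manager_id=1 -> Alice
  - employee 3 (Helen): manager_id=2 -> Yara
  - employee 4 (Frank): manager_id=NULL -> NULL
  - employee 5 (Jack): manager_id=NULL -> NULL
  - employee 6 (Karen): manager_id=2 -> Yara
  - employee 7 (Eli): manager_id=6 -> Karen
  - employee 8 (Tina): manager_id=4 -> Frank
  - employee 9 (George): manager_id=7 -> Eli

SQL:
SELECT a.name AS item, b.name AS manager
FROM employees a
LEFT JOIN employees b ON a.manager_id = b.id

Result:
item   | manager
-------+--------
Alice  | NULL   
Yara   | Alice  
Helen  | Yara   
Frank  | NULL   
Jack   | NULL   
Karen  | Yara   
Eli    | Karen  
Tina   | Frank  
George | Eli    


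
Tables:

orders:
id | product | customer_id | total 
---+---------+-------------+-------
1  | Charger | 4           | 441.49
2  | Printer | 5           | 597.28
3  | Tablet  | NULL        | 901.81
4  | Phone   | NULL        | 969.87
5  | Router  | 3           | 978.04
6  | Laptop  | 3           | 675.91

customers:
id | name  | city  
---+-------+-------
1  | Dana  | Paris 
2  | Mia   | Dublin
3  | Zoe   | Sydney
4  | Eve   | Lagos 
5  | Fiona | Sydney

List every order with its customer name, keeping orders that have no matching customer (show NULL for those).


LEFT JOIN keeps every row from orders (the left table); where customer_id has no match in customers, the customer columns become NULL. Walk through each order:
  - order 1 (Charger): customer_id=4 -> matches Eve
  - order 2 (Printer): customer_id=5 -> matches Fiona
  - order 3 (Tablet): customer_id=NULL, no match -> kept with NULL
  - order 4 (Phone): customer_id=NULL, no match -> kept with NULL
  - order 5 (Router): customer_id=3 -> matches Zoe
  - order 6 (Laptop): customer_id=3 -> matches Zoe
All 6 rows appear; 2 have NULL customer.

SQL:
SELECT a.product, b.name AS customer
FROM orders a
LEFT JOIN customers b ON a.customer_id = b.id

Result:
product | customer
--------+---------
Charger | Eve     
Printer | Fiona   
Tablet  | NULL    
Phone   | NULL    
Router  | Zoe     
Laptop  | Zoe     


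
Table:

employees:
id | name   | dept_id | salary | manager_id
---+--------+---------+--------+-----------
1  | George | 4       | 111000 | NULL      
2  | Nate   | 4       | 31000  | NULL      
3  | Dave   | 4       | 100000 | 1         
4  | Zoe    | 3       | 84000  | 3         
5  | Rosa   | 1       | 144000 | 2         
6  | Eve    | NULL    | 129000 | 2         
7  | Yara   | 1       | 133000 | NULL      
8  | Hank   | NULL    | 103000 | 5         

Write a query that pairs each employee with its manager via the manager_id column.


This is a self-join: employees is joined to a second copy of itself, matching each row's manager_id to another row's id. Use LEFT JOIN so rows with manager_id=NULL are kept.
  - employee 1 (George): manager_id=NULL -> NULL
  - employee 2 (Nate): manager_id=NULL -> NULL
  - employee 3 (Dave): manager_id=1 -> George
  - employee 4 (Zoe): manager_id=3 -> Dave
  - employee 5 (Rosa): manager_id=2 -> Nate
  - employee 6 (Eve): manager_id=2 -> Nate
  - employee 7 (Yara): manager_id=NULL -> NULL
  - employee 8 (Hank): manager_id=5 -> Rosa

SQL:
SELECT a.name AS item, b.name AS manager
FROM employees a
LEFT JOIN employees b ON a.manager_id = b.id

Result:
item   | manager
-------+--------
George | NULL   
Nate   | NULL   
Dave   | George 
Zoe    | Dave   
Rosa   | Nate   
Eve    | Nate   
Yara   | NULL   
Hank   | Rosa   


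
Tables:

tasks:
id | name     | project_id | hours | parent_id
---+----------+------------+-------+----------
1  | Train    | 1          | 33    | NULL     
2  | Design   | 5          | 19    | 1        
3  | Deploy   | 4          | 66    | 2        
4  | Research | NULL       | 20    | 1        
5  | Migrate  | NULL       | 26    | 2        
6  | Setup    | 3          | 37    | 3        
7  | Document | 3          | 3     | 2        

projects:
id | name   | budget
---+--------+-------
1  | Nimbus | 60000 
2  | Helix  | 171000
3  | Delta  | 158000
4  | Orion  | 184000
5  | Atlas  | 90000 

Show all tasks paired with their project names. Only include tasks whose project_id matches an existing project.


INNER JOIN keeps only tasks rows whose project_id matches an id in projects. Walk through each task:
  - task 1 (Train): project_id=1 -> matches Nimbus
  - task 2 (Design): project_id=5 -> matches Atlas
  - task 3 (Deploy): project_id=4 -> matches Orion
  - task 4 (Research): project_id=NULL, no match -> dropped
  - task 5 (Migrate): project_id=NULL, no match -> dropped
  - task 6 (Setup): project_id=3 -> matches Delta
  - task 7 (Document): project_id=3 -> matches Delta
So 2 of 7 rows are dropped.

SQL:
SELECT a.name, b.name AS project
FROM tasks a
INNER JOIN projects b ON a.project_id = b.id

Result:
name     | project
---------+--------
Train    | Nimbus 
Design   | Atlas  
Deploy   | Orion  
Setup    | Delta  
Document | Delta  


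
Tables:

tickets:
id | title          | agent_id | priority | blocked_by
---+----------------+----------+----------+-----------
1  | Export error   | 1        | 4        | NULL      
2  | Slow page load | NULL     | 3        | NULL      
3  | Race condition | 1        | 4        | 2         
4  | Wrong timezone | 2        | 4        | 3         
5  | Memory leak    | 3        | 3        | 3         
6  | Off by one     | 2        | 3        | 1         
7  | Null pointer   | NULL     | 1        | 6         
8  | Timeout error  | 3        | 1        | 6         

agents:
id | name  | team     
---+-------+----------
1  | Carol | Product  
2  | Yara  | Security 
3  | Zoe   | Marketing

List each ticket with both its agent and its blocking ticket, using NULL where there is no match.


Two LEFT JOINs from the same base table tickets: one to agents via agent_id, one to tickets itself via blocked_by. Both are LEFT so every ticket is preserved.
Match against agents:
  - ticket 1 (Export error): agent_id=1 -> matches Carol
  - ticket 2 (Slow page load): agent_id=NULL, no match -> kept with NULL
  - ticket 3 (Race condition): agent_id=1 -> matches Carol
  - ticket 4 (Wrong timezone): agent_id=2 -> matches Yara
  - ticket 5 (Memory leak): agent_id=3 -> matches Zoe
  - ticket 6 (Off by one): agent_id=2 -> matches Yara
  - ticket 7 (Null pointer): agent_id=NULL, no match -> kept with NULL
  - ticket 8 (Timeout error): agent_id=3 -> matches Zoe
Match against tickets (self):
  - ticket 1 (Export error): blocked_by=NULL -> NULL
  - ticket 2 (Slow page load): blocked_by=NULL -> NULL
  - ticket 3 (Race condition): blocked_by=2 -> Slow page load
  - ticket 4 (Wrong timezone): blocked_by=3 -> Race condition
  - ticket 5 (Memory leak): blocked_by=3 -> Race condition
  - ticket 6 (Off by one): blocked_by=1 -> Export error
  - ticket 7 (Null pointer): blocked_by=6 -> Off by one
  - ticket 8 (Timeout error): blocked_by=6 -> Off by one

SQL:
SELECT a.title, b.name AS agent, c.title AS blocked_by
FROM tickets a
LEFT JOIN agents b ON a.agent_id = b.id
LEFT JOIN tickets c ON a.blocked_by = c.id

Result:
title          | agent | blocked_by    
---------------+-------+---------------
Export error   | Carol | NULL          
Slow page load | NULL  | NULL          
Race condition | Carol | Slow page load
Wrong timezone | Yara  | Race condition
Memory leak    | Zoe   | Race condition
Off by one     | Yara  | Export error  
Null pointer   | NULL  | Off by one    
Timeout error  | Zoe   | Off by one    


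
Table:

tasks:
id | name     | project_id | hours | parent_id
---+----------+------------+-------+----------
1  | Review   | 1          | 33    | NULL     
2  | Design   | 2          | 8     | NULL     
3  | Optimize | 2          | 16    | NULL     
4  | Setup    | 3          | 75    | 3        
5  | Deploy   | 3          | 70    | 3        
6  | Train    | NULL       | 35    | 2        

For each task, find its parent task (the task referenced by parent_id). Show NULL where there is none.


This is a self-join: tasks is joined to a second copy of itself, matching each row's parent_id to another row's id. Use LEFT JOIN so rows with parent_id=NULL are kept.
  - task 1 (Review): parent_id=NULL -> NULL
  - task 2 (Design): parent_id=NULL -> NULL
  - task 3 (Optimize): parent_id=NULL -> NULL
  - task 4 (Setup): parent_id=3 -> Optimize
  - task 5 (Deploy): parent_id=3 -> Optimize
  - task 6 (Train): parent_id=2 -> Design

SQL:
SELECT a.name AS item, b.name AS parent
FROM tasks a
LEFT JOIN tasks b ON a.parent_id = b.id

Result:
item     | parent  
---------+---------
Review   | NULL    
Design   | NULL    
Optimize | NULL    
Setup    | Optimize
Deploy   | Optimize
Train    | Design  


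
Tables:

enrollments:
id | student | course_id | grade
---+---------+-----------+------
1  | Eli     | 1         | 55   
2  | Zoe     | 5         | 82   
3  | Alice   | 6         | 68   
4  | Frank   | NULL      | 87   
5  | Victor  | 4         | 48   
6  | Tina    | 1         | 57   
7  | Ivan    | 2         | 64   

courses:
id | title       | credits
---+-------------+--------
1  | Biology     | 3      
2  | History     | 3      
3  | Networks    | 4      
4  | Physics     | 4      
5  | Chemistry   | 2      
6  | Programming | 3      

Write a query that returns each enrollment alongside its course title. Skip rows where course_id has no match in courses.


INNER JOIN keeps only enrollments rows whose course_id matches an id in courses. Walk through each enrollment:
  - enrollment 1 (Eli): course_id=1 -> matches Biology
  - enrollment 2 (Zoe): course_id=5 -> matches Chemistry
  - enrollment 3 (Alice): course_id=6 -> matches Programming
  - enrollment 4 (Frank): course_id=NULL, no match -> dropped
  - enrollment 5 (Victor): course_id=4 -> matches Physics
  - enrollment 6 (Tina): course_id=1 -> matches Biology
  - enrollment 7 (Ivan): course_id=2 -> matches History
So 1 of 7 rows is dropped.

SQL:
SELECT a.student, b.title AS course
FROM enrollments a
INNER JOIN courses b ON a.course_id = b.id

Result:
student | course     
--------+------------
Eli     | Biology    
Zoe     | Chemistry  
Alice   | Programming
Victor  | Physics    
Tina    | Biology    
Ivan    | History    


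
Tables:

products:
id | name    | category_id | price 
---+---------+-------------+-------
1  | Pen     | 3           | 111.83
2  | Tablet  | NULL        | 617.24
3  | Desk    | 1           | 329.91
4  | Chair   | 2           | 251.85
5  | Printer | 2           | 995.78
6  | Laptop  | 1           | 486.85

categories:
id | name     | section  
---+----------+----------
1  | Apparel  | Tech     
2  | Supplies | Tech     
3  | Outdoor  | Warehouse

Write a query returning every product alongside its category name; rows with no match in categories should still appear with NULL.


LEFT JOIN keeps every row from products (the left table); where category_id has no match in categories, the category columns become NULL. Walk through each product:
  - product 1 (Pen): category_id=3 -> matches Outdoor
  - product 2 (Tablet): category_id=NULL, no match -> kept with NULL
  - product 3 (Desk): category_id=1 -> matches Apparel
  - product 4 (Chair): category_id=2 -> matches Supplies
  - product 5 (Printer): category_id=2 -> matches Supplies
  - product 6 (Laptop): category_id=1 -> matches Apparel
All 6 rows appear; 1 has NULL category.

SQL:
SELECT a.name, b.name AS category
FROM products a
LEFT JOIN categories b ON a.category_id = b.id

Result:
name    | category
--------+---------
Pen     | Outdoor 
Tablet  | NULL    
Desk    | Apparel 
Chair   | Supplies
Printer | Supplies
Laptop  | Apparel 


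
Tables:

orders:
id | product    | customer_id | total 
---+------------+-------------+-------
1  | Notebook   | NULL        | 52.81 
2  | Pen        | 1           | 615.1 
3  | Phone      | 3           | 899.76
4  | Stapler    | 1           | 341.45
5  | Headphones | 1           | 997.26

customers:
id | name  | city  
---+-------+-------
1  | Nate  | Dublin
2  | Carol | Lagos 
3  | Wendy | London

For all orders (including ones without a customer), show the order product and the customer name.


LEFT JOIN keeps every row from orders (the left table); where customer_id has no match in customers, the customer columns become NULL. Walk through each order:
  - order 1 (Notebook): customer_id=NULL, no match -> kept with NULL
  - order 2 (Pen): customer_id=1 -> matches Nate
  - order 3 (Phone): customer_id=3 -> matches Wendy
  - order 4 (Stapler): customer_id=1 -> matches Nate
  - order 5 (Headphones): customer_id=1 -> matches Nate
All 5 rows appear; 1 has NULL customer.

SQL:
SELECT a.product, b.name AS customer
FROM orders a
LEFT JOIN customers b ON a.customer_id = b.id

Result:
product    | customer
-----------+---------
Notebook   | NULL    
Pen        | Nate    
Phone      | Wendy   
Stapler    | Nate    
Headphones | Nate    


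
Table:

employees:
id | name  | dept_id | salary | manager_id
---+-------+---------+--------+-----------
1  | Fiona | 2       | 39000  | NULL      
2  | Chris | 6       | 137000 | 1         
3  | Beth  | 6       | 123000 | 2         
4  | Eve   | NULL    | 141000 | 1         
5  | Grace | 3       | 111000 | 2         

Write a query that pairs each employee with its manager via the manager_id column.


This is a self-join: employees is joined to a second copy of itself, matching each row's manager_id to another row's id. Use LEFT JOIN so rows with manager_id=NULL are kept.
  - employee 1 (Fiona): manager_id=NULL -> NULL
  - employee 2 (Chris): manager_id=1 -> Fiona
  - employee 3 (Beth): manager_id=2 -> Chris
  - employee 4 (Eve): manager_id=1 -> Fiona
  - employee 5 (Grace): manager_id=2 -> Chris

SQL:
SELECT a.name AS item, b.name AS manager
FROM employees a
LEFT JOIN employees b ON a.manager_id = b.id

Result:
item  | manager
------+--------
Fiona | NULL   
Chris | Fiona  
Beth  | Chris  
Eve   | Fiona  
Grace | Chris  


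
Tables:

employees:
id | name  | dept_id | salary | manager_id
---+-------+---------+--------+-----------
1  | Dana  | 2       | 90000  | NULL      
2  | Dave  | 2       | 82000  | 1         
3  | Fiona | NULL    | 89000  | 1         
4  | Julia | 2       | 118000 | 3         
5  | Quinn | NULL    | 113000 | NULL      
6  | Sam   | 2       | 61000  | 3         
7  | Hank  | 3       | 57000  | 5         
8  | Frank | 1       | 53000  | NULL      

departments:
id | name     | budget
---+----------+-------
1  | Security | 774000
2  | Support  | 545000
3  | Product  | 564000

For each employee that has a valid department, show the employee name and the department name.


INNER JOIN keeps only employees rows whose dept_id matches an id in departments. Walk through each employee:
  - employee 1 (Dana): dept_id=2 -> matches Support
  - employee 2 (Dave): dept_id=2 -> matches Support
  - employee 3 (Fiona): dept_id=NULL, no match -> dropped
  - employee 4 (Julia): dept_id=2 -> matches Support
  - employee 5 (Quinn): dept_id=NULL, no match -> dropped
  - employee 6 (Sam): dept_id=2 -> matches Support
  - employee 7 (Hank): dept_id=3 -> matches Product
  - employee 8 (Frank): dept_id=1 -> matches Security
So 2 of 8 rows are dropped.

SQL:
SELECT a.name, b.name AS department
FROM employees a
INNER JOIN departments b ON a.dept_id = b.id

Result:
name  | department
------+-----------
Dana  | Support   
Dave  | Support   
Julia | Support   
Sam   | Support   
Hank  | Product   
Frank | Security  


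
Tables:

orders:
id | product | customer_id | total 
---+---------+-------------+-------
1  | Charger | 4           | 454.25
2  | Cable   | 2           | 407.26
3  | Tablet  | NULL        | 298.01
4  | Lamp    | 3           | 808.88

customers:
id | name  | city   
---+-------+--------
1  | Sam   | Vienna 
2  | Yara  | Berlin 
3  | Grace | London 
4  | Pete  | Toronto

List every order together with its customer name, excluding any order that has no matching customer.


INNER JOIN keeps only orders rows whose customer_id matches an id in customers. Walk through each order:
  - order 1 (Charger): customer_id=4 -> matches Pete
  - order 2 (Cable): customer_id=2 -> matches Yara
  - order 3 (Tablet): customer_id=NULL, no match -> dropped
  - order 4 (Lamp): customer_id=3 -> matches Grace
So 1 of 4 rows is dropped.

SQL:
SELECT a.product, b.name AS customer
FROM orders a
INNER JOIN customers b ON a.customer_id = b.id

Result:
product | customer
--------+---------
Charger | Pete    
Cable   | Yara    
Lamp    | Grace   


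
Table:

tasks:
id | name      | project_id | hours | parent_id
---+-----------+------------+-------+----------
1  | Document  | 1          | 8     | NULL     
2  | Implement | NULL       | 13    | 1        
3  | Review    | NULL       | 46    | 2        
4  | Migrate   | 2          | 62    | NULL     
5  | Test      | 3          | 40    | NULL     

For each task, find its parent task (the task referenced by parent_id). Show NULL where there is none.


This is a self-join: tasks is joined to a second copy of itself, matching each row's parent_id to another row's id. Use LEFT JOIN so rows with parent_id=NULL are kept.
  - task 1 (Document): parent_id=NULL -> NULL
  - task 2 (Implement): parent_id=1 -> Document
  - task 3 (Review): parent_id=2 -> Implement
  - task 4 (Migrate): parent_id=NULL -> NULL
  - task 5 (Test): parent_id=NULL -> NULL

SQL:
SELECT a.name AS item, b.name AS parent
FROM tasks a
LEFT JOIN tasks b ON a.parent_id = b.id

Result:
item      | parent   
----------+----------
Document  | NULL     
Implement | Document 
Review    | Implement
Migrate   | NULL     
Test      | NULL     


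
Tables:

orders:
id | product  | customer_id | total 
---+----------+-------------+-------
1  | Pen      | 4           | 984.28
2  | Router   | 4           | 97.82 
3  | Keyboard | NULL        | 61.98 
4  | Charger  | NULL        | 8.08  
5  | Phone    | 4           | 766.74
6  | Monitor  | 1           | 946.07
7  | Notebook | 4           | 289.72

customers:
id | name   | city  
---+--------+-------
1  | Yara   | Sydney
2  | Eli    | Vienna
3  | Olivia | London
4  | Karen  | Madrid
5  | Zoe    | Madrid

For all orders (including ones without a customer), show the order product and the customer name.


LEFT JOIN keeps every row from orders (the left table); where customer_id has no match in customers, the customer columns become NULL. Walk through each order:
  - order 1 (Pen): customer_id=4 -> matches Karen
  - order 2 (Router): customer_id=4 -> matches Karen
  - order 3 (Keyboard): customer_id=NULL, no match -> kept with NULL
  - order 4 (Charger): customer_id=NULL, no match -> kept with NULL
  - order 5 (Phone): customer_id=4 -> matches Karen
  - order 6 (Monitor): customer_id=1 -> matches Yara
  - order 7 (Notebook): customer_id=4 -> matches Karen
All 7 rows appear; 2 have NULL customer.

SQL:
SELECT a.product, b.name AS customer
FROM orders a
LEFT JOIN customers b ON a.customer_id = b.id

Result:
product  | customer
---------+---------
Pen      | Karen   
Router   | Karen   
Keyboard | NULL    
Charger  | NULL    
Phone    | Karen   
Monitor  | Yara    
Notebook | Karen   


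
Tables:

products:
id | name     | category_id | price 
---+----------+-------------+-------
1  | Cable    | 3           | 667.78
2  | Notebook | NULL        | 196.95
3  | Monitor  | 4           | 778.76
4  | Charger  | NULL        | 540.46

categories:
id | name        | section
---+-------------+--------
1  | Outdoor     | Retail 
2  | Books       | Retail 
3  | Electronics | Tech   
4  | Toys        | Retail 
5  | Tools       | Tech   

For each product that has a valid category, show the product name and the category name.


INNER JOIN keeps only products rows whose category_id matches an id in categories. Walk through each product:
  - product 1 (Cable): category_id=3 -> matches Electronics
  - product 2 (Notebook): category_id=NULL, no match -> dropped
  - product 3 (Monitor): category_id=4 -> matches Toys
  - product 4 (Charger): category_id=NULL, no match -> dropped
So 2 of 4 rows are dropped.

SQL:
SELECT a.name, b.name AS category
FROM products a
INNER JOIN categories b ON a.category_id = b.id

Result:
name    | category   
--------+------------
Cable   | Electronics
Monitor | Toys       


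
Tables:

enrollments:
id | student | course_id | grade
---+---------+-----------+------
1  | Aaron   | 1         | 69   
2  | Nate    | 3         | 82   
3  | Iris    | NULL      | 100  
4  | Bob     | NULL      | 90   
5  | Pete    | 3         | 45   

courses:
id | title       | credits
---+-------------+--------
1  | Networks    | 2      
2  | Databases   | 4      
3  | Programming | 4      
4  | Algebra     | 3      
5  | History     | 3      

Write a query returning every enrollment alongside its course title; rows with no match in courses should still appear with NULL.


LEFT JOIN keeps every row from enrollments (the left table); where course_id has no match in courses, the course columns become NULL. Walk through each enrollment:
  - enrollment 1 (Aaron): course_id=1 -> matches Networks
  - enrollment 2 (Nate): course_id=3 -> matches Programming
  - enrollment 3 (Iris): course_id=NULL, no match -> kept with NULL
  - enrollment 4 (Bob): course_id=NULL, no match -> kept with NULL
  - enrollment 5 (Pete): course_id=3 -> matches Programming
All 5 rows appear; 2 have NULL course.

SQL:
SELECT a.student, b.title AS course
FROM enrollments a
LEFT JOIN courses b ON a.course_id = b.id

Result:
student | course     
--------+------------
Aaron   | Networks   
Nate    | Programming
Iris    | NULL       
Bob     | NULL       
Pete    | Programming


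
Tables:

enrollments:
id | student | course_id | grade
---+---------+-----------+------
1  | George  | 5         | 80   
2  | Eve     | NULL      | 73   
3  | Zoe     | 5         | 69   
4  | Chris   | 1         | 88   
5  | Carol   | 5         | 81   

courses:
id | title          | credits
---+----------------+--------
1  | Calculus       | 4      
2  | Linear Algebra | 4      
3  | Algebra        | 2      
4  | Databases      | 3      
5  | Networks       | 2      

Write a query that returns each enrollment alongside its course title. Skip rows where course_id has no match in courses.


INNER JOIN keeps only enrollments rows whose course_id matches an id in courses. Walk through each enrollment:
  - enrollment 1 (George): course_id=5 -> matches Networks
  - enrollment 2 (Eve): course_id=NULL, no match -> dropped
  - enrollment 3 (Zoe): course_id=5 -> matches Networks
  - enrollment 4 (Chris): course_id=1 -> matches Calculus
  - enrollment 5 (Carol): course_id=5 -> matches Networks
So 1 of 5 rows is dropped.

SQL:
SELECT a.student, b.title AS course
FROM enrollments a
INNER JOIN courses b ON a.course_id = b.id

Result:
student | course  
--------+---------
George  | Networks
Zoe     | Networks
Chris   | Calculus
Carol   | Networks


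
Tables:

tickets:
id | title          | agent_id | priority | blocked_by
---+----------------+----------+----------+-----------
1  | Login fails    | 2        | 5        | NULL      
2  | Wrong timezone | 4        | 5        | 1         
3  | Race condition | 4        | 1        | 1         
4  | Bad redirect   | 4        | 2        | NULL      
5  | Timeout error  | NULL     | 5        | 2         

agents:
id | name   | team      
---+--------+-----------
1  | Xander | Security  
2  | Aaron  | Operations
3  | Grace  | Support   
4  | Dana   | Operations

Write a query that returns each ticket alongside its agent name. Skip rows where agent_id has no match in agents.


INNER JOIN keeps only tickets rows whose agent_id matches an id in agents. Walk through each ticket:
  - ticket 1 (Login fails): agent_id=2 -> matches Aaron
  - ticket 2 (Wrong timezone): agent_id=4 -> matches Dana
  - ticket 3 (Race condition): agent_id=4 -> matches Dana
  - ticket 4 (Bad redirect): agent_id=4 -> matches Dana
  - ticket 5 (Timeout error): agent_id=NULL, no match -> dropped
So 1 of 5 rows is dropped.

SQL:
SELECT a.title, b.name AS agent
FROM tickets a
INNER JOIN agents b ON a.agent_id = b.id

Result:
title          | agent
---------------+------
Login fails    | Aaron
Wrong timezone | Dana 
Race condition | Dana 
Bad redirect   | Dana 
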